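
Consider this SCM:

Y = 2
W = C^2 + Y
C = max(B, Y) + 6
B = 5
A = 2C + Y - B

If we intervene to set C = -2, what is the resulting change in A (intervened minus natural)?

The intervention breaks the incoming arrows to C: C = max(B, Y) + 6 no longer applies, and C = -2.
A = 2C + Y - B  [with C=-2, Y=2, B=5]  = -7
Without intervention: C = max(B, Y) + 6  [with B=5, Y=2]  = 11; A = 2C + Y - B  [with C=11, Y=2, B=5]  = 19.
Change = -7 − 19 = -26.

-26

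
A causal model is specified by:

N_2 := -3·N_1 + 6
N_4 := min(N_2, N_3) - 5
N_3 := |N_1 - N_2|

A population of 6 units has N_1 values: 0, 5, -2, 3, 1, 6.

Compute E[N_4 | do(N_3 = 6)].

The intervention sets N_3=6 in all 6 units regardless of N_1. Recomputing N_4 per unit gives 1, -14, 1, -8, -2, -17; average -6.5.

-6.5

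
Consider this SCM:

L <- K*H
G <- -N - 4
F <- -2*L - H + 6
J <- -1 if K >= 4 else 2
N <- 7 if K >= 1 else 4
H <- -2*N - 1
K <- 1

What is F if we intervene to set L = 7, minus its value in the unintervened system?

-44

Under do(L=7), the mechanism L <- K*H is discarded; L is fixed at 7.
N = 7 if K >= 1 else 4  [with K=1]  = 7
H = -2*N - 1  [with N=7]  = -15
F = -2*L - H + 6  [with L=7, H=-15]  = 7
Without intervention: N = 7 if K >= 1 else 4  [with K=1]  = 7; H = -2*N - 1  [with N=7]  = -15; L = K*H  [with K=1, H=-15]  = -15; F = -2*L - H + 6  [with L=-15, H=-15]  = 51.
Change = 7 − 51 = -44.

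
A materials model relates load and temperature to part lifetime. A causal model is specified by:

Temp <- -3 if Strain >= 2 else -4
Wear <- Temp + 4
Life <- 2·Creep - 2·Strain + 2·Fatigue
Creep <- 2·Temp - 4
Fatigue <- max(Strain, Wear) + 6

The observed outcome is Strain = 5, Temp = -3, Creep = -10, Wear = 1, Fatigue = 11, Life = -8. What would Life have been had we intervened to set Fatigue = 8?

-14

The intervention breaks the incoming arrows to Fatigue: Fatigue <- max(Strain, Wear) + 6 no longer applies, and Fatigue = 8.
Temp = -3 if Strain >= 2 else -4  [with Strain=5]  = -3
Creep = 2·Temp - 4  [with Temp=-3]  = -10
Life = 2·Creep - 2·Strain + 2·Fatigue  [with Creep=-10, Strain=5, Fatigue=8]  = -14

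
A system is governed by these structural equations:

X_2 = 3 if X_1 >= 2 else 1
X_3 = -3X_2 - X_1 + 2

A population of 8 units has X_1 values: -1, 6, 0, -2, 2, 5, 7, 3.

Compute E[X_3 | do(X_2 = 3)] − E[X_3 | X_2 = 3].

Under do(X_2=3), X_2's equation is replaced by X_2=3 for every unit. Per-unit X_3: -6, -13, -7, -5, -9, -12, -14, -10. Mean = -9.5.
Conditioning on X_2=3 selects the 5 unit(s) with X_1 ∈ {6, 2, 5, 7, 3}. Their X_3 values: -13, -9, -12, -14, -10. Mean = -11.6.
Difference = -9.5 − (-11.6) = 2.1.

2.1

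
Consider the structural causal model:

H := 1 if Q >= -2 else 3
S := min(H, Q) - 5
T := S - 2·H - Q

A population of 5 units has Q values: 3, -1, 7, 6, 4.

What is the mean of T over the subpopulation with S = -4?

-11

Observing S=-4 restricts to units where S's equation naturally yields -4: Q ∈ {3, 7, 6, 4}. In that subpopulation T = -9, -13, -12, -10, mean -11.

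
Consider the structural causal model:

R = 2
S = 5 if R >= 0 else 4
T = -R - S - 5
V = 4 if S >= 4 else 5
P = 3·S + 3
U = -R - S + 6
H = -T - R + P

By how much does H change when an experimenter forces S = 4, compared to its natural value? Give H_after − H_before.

Under do(S=4), the mechanism S = 5 if R >= 0 else 4 is discarded; S is fixed at 4.
P = 3·S + 3  [with S=4]  = 15
T = -R - S - 5  [with R=2, S=4]  = -11
H = -T - R + P  [with T=-11, R=2, P=15]  = 24
Without intervention: S = 5 if R >= 0 else 4  [with R=2]  = 5; P = 3·S + 3  [with S=5]  = 18; T = -R - S - 5  [with R=2, S=5]  = -12; H = -T - R + P  [with T=-12, R=2, P=18]  = 28.
Change = 24 − 28 = -4.

-4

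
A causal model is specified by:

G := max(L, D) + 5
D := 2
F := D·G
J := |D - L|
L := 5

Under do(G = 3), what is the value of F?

Intervening sets G = 3 and removes its equation (G := max(L, D) + 5).
F = D·G  [with D=2, G=3]  = 6

6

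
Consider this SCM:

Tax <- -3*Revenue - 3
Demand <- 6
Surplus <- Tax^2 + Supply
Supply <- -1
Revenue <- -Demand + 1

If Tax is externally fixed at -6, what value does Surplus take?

35

Intervening sets Tax = -6 and removes its equation (Tax <- -3*Revenue - 3).
Surplus = Tax^2 + Supply  [with Tax=-6, Supply=-1]  = 35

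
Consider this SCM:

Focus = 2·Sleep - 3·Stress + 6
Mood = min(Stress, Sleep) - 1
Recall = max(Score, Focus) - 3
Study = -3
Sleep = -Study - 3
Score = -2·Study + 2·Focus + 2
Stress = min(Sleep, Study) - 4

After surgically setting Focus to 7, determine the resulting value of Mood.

Under do(Focus=7), the mechanism Focus = 2·Sleep - 3·Stress + 6 is discarded; Focus is fixed at 7.
Since Mood is not a descendant of the intervened variable, it is unaffected.
Sleep = -Study - 3  [with Study=-3]  = 0
Stress = min(Sleep, Study) - 4  [with Sleep=0, Study=-3]  = -7
Mood = min(Stress, Sleep) - 1  [with Stress=-7, Sleep=0]  = -8

-8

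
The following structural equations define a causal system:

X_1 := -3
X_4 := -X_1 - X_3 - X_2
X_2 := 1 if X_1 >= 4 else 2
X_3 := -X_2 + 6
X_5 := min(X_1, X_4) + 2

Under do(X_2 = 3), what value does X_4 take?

-3

Under do(X_2=3), the mechanism X_2 := 1 if X_1 >= 4 else 2 is discarded; X_2 is fixed at 3.
X_3 = -X_2 + 6  [with X_2=3]  = 3
X_4 = -X_1 - X_3 - X_2  [with X_1=-3, X_3=3, X_2=3]  = -3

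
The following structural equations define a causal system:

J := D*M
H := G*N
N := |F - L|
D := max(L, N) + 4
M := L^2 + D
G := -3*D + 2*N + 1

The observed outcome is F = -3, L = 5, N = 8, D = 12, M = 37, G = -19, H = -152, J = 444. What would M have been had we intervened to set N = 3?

34

do(N=3) replaces the equation N := |F - L| with the constant N = 3.
D = max(L, N) + 4  [with L=5, N=3]  = 9
M = L^2 + D  [with L=5, D=9]  = 34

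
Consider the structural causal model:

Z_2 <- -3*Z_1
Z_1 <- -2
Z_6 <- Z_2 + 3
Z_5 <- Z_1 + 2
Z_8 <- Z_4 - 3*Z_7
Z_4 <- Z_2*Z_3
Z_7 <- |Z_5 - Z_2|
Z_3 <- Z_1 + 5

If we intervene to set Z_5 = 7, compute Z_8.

do(Z_5=7) replaces the equation Z_5 <- Z_1 + 2 with the constant Z_5 = 7.
Z_2 = -3*Z_1  [with Z_1=-2]  = 6
Z_3 = Z_1 + 5  [with Z_1=-2]  = 3
Z_4 = Z_2*Z_3  [with Z_2=6, Z_3=3]  = 18
Z_7 = |Z_5 - Z_2|  [with Z_5=7, Z_2=6]  = 1
Z_8 = Z_4 - 3*Z_7  [with Z_4=18, Z_7=1]  = 15

15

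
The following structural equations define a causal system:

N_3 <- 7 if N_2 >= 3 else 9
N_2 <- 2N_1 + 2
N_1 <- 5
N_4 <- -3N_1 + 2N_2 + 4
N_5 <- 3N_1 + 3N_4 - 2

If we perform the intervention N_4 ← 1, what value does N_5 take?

16

Intervening sets N_4 = 1 and removes its equation (N_4 <- -3N_1 + 2N_2 + 4).
N_5 = 3N_1 + 3N_4 - 2  [with N_1=5, N_4=1]  = 16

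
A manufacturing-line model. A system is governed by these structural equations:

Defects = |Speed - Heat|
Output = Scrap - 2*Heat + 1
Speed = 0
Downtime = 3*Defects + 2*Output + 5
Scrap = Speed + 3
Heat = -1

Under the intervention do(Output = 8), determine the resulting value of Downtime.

The intervention breaks the incoming arrows to Output: Output = Scrap - 2*Heat + 1 no longer applies, and Output = 8.
Defects = |Speed - Heat|  [with Speed=0, Heat=-1]  = 1
Downtime = 3*Defects + 2*Output + 5  [with Defects=1, Output=8]  = 24

24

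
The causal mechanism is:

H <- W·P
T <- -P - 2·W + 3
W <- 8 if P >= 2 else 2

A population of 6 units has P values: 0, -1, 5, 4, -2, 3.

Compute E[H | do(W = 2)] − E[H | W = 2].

Every unit gets W=2 under the intervention. H values become 0, -2, 10, 8, -4, 6; E[H|do(W=2)] = 3.
Observing W=2 restricts to units where W's equation naturally yields 2: P ∈ {0, -1, -2}. In that subpopulation H = 0, -2, -4, mean -2.
Difference = 3 − (-2) = 5.

5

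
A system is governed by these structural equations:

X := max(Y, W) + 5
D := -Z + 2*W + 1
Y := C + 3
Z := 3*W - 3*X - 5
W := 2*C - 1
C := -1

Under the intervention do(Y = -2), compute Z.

-23

do(Y=-2) replaces the equation Y := C + 3 with the constant Y = -2.
W = 2*C - 1  [with C=-1]  = -3
X = max(Y, W) + 5  [with Y=-2, W=-3]  = 3
Z = 3*W - 3*X - 5  [with W=-3, X=3]  = -23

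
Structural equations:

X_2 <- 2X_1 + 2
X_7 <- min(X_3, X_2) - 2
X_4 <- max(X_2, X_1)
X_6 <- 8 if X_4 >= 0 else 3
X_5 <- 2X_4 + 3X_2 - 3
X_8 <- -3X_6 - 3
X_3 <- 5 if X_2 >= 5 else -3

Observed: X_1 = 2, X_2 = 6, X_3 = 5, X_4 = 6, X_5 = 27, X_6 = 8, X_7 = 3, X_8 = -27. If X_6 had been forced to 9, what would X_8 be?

Intervening sets X_6 = 9 and removes its equation (X_6 <- 8 if X_4 >= 0 else 3).
X_8 = -3X_6 - 3  [with X_6=9]  = -30

-30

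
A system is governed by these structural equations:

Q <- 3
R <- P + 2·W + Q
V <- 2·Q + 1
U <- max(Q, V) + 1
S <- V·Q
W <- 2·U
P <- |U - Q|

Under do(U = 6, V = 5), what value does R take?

30

The joint intervention fixes U = 6, V = 5, removing each variable's own equation.
W = 2·U  [with U=6]  = 12
P = |U - Q|  [with U=6, Q=3]  = 3
R = P + 2·W + Q  [with P=3, W=12, Q=3]  = 30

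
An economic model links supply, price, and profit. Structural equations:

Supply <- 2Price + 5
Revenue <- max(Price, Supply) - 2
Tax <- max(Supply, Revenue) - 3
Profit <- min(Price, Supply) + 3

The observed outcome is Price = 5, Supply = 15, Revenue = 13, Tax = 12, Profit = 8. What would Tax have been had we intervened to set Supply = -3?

0

Under do(Supply=-3), the mechanism Supply <- 2Price + 5 is discarded; Supply is fixed at -3.
Revenue = max(Price, Supply) - 2  [with Price=5, Supply=-3]  = 3
Tax = max(Supply, Revenue) - 3  [with Supply=-3, Revenue=3]  = 0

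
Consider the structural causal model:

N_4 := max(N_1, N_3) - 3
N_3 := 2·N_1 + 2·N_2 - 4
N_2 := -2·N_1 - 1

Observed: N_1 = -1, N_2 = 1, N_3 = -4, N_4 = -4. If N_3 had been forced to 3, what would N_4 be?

The intervention breaks the incoming arrows to N_3: N_3 := 2·N_1 + 2·N_2 - 4 no longer applies, and N_3 = 3.
N_4 = max(N_1, N_3) - 3  [with N_1=-1, N_3=3]  = 0

0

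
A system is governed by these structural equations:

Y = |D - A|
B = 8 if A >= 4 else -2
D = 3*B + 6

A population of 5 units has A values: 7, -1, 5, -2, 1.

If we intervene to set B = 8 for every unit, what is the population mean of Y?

The intervention sets B=8 in all 5 units regardless of A. Recomputing Y per unit gives 23, 31, 25, 32, 29; average 28.

28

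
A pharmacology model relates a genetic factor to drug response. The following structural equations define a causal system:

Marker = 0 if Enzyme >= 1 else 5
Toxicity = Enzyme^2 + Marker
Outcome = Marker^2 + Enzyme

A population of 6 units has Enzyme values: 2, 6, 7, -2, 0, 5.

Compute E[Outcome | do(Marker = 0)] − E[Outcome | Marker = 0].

-2

The intervention sets Marker=0 in all 6 units regardless of Enzyme. Recomputing Outcome per unit gives 2, 6, 7, -2, 0, 5; average 3.
Conditioning on Marker=0 selects the 4 unit(s) with Enzyme ∈ {2, 6, 7, 5}. Their Outcome values: 2, 6, 7, 5. Mean = 5.
Difference = 3 − 5 = -2.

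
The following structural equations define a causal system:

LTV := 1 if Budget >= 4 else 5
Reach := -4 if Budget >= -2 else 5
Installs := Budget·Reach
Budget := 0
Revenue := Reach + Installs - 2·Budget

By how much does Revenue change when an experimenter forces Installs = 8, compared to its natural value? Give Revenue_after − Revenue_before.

The intervention breaks the incoming arrows to Installs: Installs := Budget·Reach no longer applies, and Installs = 8.
Reach = -4 if Budget >= -2 else 5  [with Budget=0]  = -4
Revenue = Reach + Installs - 2·Budget  [with Reach=-4, Installs=8, Budget=0]  = 4
Without intervention: Reach = -4 if Budget >= -2 else 5  [with Budget=0]  = -4; Installs = Budget·Reach  [with Budget=0, Reach=-4]  = 0; Revenue = Reach + Installs - 2·Budget  [with Reach=-4, Installs=0, Budget=0]  = -4.
Change = 4 − (-4) = 8.

8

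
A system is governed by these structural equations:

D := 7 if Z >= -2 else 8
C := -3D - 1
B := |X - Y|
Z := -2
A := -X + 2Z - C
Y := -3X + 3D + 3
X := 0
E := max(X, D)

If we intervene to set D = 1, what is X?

Under do(D=1), the mechanism D := 7 if Z >= -2 else 8 is discarded; D is fixed at 1.
Since X is not a descendant of the intervened variable, it is unaffected.

0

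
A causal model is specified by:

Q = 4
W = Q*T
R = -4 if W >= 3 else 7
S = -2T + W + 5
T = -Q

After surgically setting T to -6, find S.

Under do(T=-6), the mechanism T = -Q is discarded; T is fixed at -6.
W = Q*T  [with Q=4, T=-6]  = -24
S = -2T + W + 5  [with T=-6, W=-24]  = -7

-7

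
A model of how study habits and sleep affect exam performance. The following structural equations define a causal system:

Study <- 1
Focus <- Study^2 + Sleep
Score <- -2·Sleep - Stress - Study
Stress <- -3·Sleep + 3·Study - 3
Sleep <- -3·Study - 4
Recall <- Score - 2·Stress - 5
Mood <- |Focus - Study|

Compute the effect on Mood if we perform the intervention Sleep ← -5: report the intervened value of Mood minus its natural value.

-2

Under do(Sleep=-5), the mechanism Sleep <- -3·Study - 4 is discarded; Sleep is fixed at -5.
Focus = Study^2 + Sleep  [with Study=1, Sleep=-5]  = -4
Mood = |Focus - Study|  [with Focus=-4, Study=1]  = 5
Without intervention: Sleep = -3·Study - 4  [with Study=1]  = -7; Focus = Study^2 + Sleep  [with Study=1, Sleep=-7]  = -6; Mood = |Focus - Study|  [with Focus=-6, Study=1]  = 7.
Change = 5 − 7 = -2.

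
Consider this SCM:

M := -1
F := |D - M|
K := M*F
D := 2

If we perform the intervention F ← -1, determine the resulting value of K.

1

The intervention breaks the incoming arrows to F: F := |D - M| no longer applies, and F = -1.
K = M*F  [with M=-1, F=-1]  = 1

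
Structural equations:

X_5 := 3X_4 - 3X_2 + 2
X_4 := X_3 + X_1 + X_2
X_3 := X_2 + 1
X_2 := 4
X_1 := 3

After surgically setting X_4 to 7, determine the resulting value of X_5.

Intervening sets X_4 = 7 and removes its equation (X_4 := X_3 + X_1 + X_2).
X_5 = 3X_4 - 3X_2 + 2  [with X_4=7, X_2=4]  = 11

11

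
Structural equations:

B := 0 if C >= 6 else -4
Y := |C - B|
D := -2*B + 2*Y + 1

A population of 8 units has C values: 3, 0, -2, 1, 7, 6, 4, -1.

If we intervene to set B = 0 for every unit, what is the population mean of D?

7

Every unit gets B=0 under the intervention. D values become 7, 1, 5, 3, 15, 13, 9, 3; E[D|do(B=0)] = 7.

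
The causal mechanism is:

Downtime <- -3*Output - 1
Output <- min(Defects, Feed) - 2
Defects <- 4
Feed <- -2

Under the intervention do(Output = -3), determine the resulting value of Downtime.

The intervention breaks the incoming arrows to Output: Output <- min(Defects, Feed) - 2 no longer applies, and Output = -3.
Downtime = -3*Output - 1  [with Output=-3]  = 8

8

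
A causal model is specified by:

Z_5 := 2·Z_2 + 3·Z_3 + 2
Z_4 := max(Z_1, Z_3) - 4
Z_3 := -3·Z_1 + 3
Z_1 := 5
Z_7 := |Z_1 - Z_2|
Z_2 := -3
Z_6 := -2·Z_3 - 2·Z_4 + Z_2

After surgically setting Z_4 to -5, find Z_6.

Under do(Z_4=-5), the mechanism Z_4 := max(Z_1, Z_3) - 4 is discarded; Z_4 is fixed at -5.
Z_3 = -3·Z_1 + 3  [with Z_1=5]  = -12
Z_6 = -2·Z_3 - 2·Z_4 + Z_2  [with Z_3=-12, Z_4=-5, Z_2=-3]  = 31

31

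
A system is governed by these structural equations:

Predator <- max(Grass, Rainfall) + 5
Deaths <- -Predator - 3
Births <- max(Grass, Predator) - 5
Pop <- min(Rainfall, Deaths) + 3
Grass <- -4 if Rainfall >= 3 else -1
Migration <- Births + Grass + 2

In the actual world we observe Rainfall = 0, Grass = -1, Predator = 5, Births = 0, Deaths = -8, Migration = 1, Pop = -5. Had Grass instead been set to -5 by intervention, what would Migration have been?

-3

Under do(Grass=-5), the mechanism Grass <- -4 if Rainfall >= 3 else -1 is discarded; Grass is fixed at -5.
Predator = max(Grass, Rainfall) + 5  [with Grass=-5, Rainfall=0]  = 5
Births = max(Grass, Predator) - 5  [with Grass=-5, Predator=5]  = 0
Migration = Births + Grass + 2  [with Births=0, Grass=-5]  = -3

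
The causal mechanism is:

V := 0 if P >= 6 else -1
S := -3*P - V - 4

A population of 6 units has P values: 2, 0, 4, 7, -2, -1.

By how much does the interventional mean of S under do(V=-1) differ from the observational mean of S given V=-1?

-3.2

Under do(V=-1), V's equation is replaced by V=-1 for every unit. Per-unit S: -9, -3, -15, -24, 3, 0. Mean = -8.
Conditioning on V=-1 selects the 5 unit(s) with P ∈ {2, 0, 4, -2, -1}. Their S values: -9, -3, -15, 3, 0. Mean = -4.8.
Difference = -8 − (-4.8) = -3.2.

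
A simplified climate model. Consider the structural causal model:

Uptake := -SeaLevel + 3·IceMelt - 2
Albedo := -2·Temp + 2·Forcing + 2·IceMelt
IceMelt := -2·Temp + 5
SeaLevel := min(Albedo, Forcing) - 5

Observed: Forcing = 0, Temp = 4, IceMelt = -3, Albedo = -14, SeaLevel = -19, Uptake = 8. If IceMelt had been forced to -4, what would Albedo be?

The intervention breaks the incoming arrows to IceMelt: IceMelt := -2·Temp + 5 no longer applies, and IceMelt = -4.
Albedo = -2·Temp + 2·Forcing + 2·IceMelt  [with Temp=4, Forcing=0, IceMelt=-4]  = -16

-16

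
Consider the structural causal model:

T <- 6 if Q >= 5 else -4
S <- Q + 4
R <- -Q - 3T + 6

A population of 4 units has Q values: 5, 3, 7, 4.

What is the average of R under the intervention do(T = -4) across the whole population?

13.25

The intervention sets T=-4 in all 4 units regardless of Q. Recomputing R per unit gives 13, 15, 11, 14; average 13.25.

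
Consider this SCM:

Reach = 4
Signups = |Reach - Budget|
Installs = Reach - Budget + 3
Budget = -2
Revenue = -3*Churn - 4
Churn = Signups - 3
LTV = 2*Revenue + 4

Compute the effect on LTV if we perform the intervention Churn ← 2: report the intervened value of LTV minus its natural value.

Under do(Churn=2), the mechanism Churn = Signups - 3 is discarded; Churn is fixed at 2.
Revenue = -3*Churn - 4  [with Churn=2]  = -10
LTV = 2*Revenue + 4  [with Revenue=-10]  = -16
Without intervention: Signups = |Reach - Budget|  [with Reach=4, Budget=-2]  = 6; Churn = Signups - 3  [with Signups=6]  = 3; Revenue = -3*Churn - 4  [with Churn=3]  = -13; LTV = 2*Revenue + 4  [with Revenue=-13]  = -22.
Change = -16 − (-22) = 6.

6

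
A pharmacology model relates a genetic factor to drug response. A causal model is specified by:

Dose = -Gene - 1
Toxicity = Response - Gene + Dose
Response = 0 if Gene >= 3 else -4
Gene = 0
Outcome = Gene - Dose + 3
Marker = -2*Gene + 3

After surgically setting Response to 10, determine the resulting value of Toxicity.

9

Intervening sets Response = 10 and removes its equation (Response = 0 if Gene >= 3 else -4).
Dose = -Gene - 1  [with Gene=0]  = -1
Toxicity = Response - Gene + Dose  [with Response=10, Gene=0, Dose=-1]  = 9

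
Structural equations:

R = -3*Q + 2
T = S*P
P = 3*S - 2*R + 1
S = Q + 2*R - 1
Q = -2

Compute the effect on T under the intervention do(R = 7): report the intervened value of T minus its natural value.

-92

do(R=7) replaces the equation R = -3*Q + 2 with the constant R = 7.
S = Q + 2*R - 1  [with Q=-2, R=7]  = 11
P = 3*S - 2*R + 1  [with S=11, R=7]  = 20
T = S*P  [with S=11, P=20]  = 220
Without intervention: R = -3*Q + 2  [with Q=-2]  = 8; S = Q + 2*R - 1  [with Q=-2, R=8]  = 13; P = 3*S - 2*R + 1  [with S=13, R=8]  = 24; T = S*P  [with S=13, P=24]  = 312.
Change = 220 − 312 = -92.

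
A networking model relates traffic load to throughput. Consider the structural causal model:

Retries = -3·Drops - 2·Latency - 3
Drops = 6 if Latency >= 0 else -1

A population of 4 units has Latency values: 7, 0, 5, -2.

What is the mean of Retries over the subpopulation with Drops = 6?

-29

E[Retries|Drops=6] averages over only the 3 units with Drops=6 (Latency = 7, 0, 5): Retries = -35, -21, -31, mean -29.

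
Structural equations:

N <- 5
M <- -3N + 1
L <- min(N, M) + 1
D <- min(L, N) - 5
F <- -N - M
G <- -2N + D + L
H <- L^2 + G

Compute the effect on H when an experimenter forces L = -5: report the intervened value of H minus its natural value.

The intervention breaks the incoming arrows to L: L <- min(N, M) + 1 no longer applies, and L = -5.
D = min(L, N) - 5  [with L=-5, N=5]  = -10
G = -2N + D + L  [with N=5, D=-10, L=-5]  = -25
H = L^2 + G  [with L=-5, G=-25]  = 0
Without intervention: M = -3N + 1  [with N=5]  = -14; L = min(N, M) + 1  [with N=5, M=-14]  = -13; D = min(L, N) - 5  [with L=-13, N=5]  = -18; G = -2N + D + L  [with N=5, D=-18, L=-13]  = -41; H = L^2 + G  [with L=-13, G=-41]  = 128.
Change = 0 − 128 = -128.

-128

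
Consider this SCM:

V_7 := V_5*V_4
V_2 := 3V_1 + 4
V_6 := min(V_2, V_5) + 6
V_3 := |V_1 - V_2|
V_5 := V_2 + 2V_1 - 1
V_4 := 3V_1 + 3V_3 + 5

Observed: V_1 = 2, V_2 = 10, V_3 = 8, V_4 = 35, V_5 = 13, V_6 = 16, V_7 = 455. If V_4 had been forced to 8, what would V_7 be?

The intervention breaks the incoming arrows to V_4: V_4 := 3V_1 + 3V_3 + 5 no longer applies, and V_4 = 8.
V_2 = 3V_1 + 4  [with V_1=2]  = 10
V_5 = V_2 + 2V_1 - 1  [with V_2=10, V_1=2]  = 13
V_7 = V_5*V_4  [with V_5=13, V_4=8]  = 104

104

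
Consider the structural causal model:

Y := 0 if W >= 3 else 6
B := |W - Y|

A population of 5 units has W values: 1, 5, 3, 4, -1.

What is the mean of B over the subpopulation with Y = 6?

6

Conditioning on Y=6 selects the 2 unit(s) with W ∈ {1, -1}. Their B values: 5, 7. Mean = 6.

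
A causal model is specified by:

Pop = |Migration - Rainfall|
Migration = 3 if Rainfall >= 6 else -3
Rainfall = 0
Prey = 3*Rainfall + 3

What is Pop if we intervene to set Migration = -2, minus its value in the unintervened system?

-1

The intervention breaks the incoming arrows to Migration: Migration = 3 if Rainfall >= 6 else -3 no longer applies, and Migration = -2.
Pop = |Migration - Rainfall|  [with Migration=-2, Rainfall=0]  = 2
Without intervention: Migration = 3 if Rainfall >= 6 else -3  [with Rainfall=0]  = -3; Pop = |Migration - Rainfall|  [with Migration=-3, Rainfall=0]  = 3.
Change = 2 − 3 = -1.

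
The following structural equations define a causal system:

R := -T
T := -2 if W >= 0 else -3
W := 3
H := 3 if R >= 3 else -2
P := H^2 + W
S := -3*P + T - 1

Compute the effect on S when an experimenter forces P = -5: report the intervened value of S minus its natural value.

36

The intervention breaks the incoming arrows to P: P := H^2 + W no longer applies, and P = -5.
T = -2 if W >= 0 else -3  [with W=3]  = -2
S = -3*P + T - 1  [with P=-5, T=-2]  = 12
Without intervention: T = -2 if W >= 0 else -3  [with W=3]  = -2; R = -T  [with T=-2]  = 2; H = 3 if R >= 3 else -2  [with R=2]  = -2; P = H^2 + W  [with H=-2, W=3]  = 7; S = -3*P + T - 1  [with P=7, T=-2]  = -24.
Change = 12 − (-24) = 36.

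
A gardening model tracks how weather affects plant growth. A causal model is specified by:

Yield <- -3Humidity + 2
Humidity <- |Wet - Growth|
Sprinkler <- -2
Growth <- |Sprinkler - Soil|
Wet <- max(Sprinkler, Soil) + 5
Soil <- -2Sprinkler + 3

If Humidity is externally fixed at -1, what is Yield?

The intervention breaks the incoming arrows to Humidity: Humidity <- |Wet - Growth| no longer applies, and Humidity = -1.
Yield = -3Humidity + 2  [with Humidity=-1]  = 5

5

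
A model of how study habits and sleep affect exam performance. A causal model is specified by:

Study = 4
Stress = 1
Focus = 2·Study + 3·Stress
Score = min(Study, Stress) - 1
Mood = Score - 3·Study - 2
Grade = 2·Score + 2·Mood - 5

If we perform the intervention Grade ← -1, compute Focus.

do(Grade=-1) replaces the equation Grade = 2·Score + 2·Mood - 5 with the constant Grade = -1.
Focus is not downstream of the intervention, so its value is determined by the original equations.
Focus = 2·Study + 3·Stress  [with Study=4, Stress=1]  = 11

11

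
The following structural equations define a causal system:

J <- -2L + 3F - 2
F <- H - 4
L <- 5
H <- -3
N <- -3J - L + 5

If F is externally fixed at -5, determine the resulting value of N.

do(F=-5) replaces the equation F <- H - 4 with the constant F = -5.
J = -2L + 3F - 2  [with L=5, F=-5]  = -27
N = -3J - L + 5  [with J=-27, L=5]  = 81

81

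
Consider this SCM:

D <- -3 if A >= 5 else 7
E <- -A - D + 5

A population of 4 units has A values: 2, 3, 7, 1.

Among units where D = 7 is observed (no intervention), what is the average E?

Observing D=7 restricts to units where D's equation naturally yields 7: A ∈ {2, 3, 1}. In that subpopulation E = -4, -5, -3, mean -4.

-4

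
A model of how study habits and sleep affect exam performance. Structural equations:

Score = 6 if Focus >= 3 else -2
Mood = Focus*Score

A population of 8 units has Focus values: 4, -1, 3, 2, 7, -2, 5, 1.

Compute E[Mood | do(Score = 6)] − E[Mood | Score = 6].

-14.25

The intervention sets Score=6 in all 8 units regardless of Focus. Recomputing Mood per unit gives 24, -6, 18, 12, 42, -12, 30, 6; average 14.25.
E[Mood|Score=6] averages over only the 4 units with Score=6 (Focus = 4, 3, 7, 5): Mood = 24, 18, 42, 30, mean 28.5.
Difference = 14.25 − 28.5 = -14.25.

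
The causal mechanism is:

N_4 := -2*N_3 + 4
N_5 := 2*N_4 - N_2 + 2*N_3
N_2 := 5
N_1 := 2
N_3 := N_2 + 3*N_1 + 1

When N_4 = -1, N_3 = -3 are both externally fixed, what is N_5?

The joint intervention fixes N_4 = -1, N_3 = -3, removing each variable's own equation.
N_5 = 2*N_4 - N_2 + 2*N_3  [with N_4=-1, N_2=5, N_3=-3]  = -13

-13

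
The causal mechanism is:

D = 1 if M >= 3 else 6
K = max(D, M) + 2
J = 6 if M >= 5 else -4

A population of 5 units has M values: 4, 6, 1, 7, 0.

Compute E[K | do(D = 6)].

8.2

Under do(D=6), D's equation is replaced by D=6 for every unit. Per-unit K: 8, 8, 8, 9, 8. Mean = 8.2.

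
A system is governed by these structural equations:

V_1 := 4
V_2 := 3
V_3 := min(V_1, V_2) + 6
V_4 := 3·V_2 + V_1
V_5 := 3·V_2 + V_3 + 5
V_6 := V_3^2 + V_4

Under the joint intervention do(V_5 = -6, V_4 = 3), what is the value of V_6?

Setting V_5 = -6, V_4 = 3 by intervention discards those variables' equations.
V_3 = min(V_1, V_2) + 6  [with V_1=4, V_2=3]  = 9
V_6 = V_3^2 + V_4  [with V_3=9, V_4=3]  = 84

84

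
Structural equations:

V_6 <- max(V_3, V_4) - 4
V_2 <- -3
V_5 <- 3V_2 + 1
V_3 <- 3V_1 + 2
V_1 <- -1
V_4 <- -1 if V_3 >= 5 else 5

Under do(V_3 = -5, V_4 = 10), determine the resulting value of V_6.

Setting V_3 = -5, V_4 = 10 by intervention discards those variables' equations.
V_6 = max(V_3, V_4) - 4  [with V_3=-5, V_4=10]  = 6

6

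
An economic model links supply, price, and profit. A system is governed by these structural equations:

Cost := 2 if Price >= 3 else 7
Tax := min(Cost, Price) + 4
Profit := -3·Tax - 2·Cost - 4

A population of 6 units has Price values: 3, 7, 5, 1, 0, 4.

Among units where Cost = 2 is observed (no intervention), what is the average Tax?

E[Tax|Cost=2] averages over only the 4 units with Cost=2 (Price = 3, 7, 5, 4): Tax = 6, 6, 6, 6, mean 6.

6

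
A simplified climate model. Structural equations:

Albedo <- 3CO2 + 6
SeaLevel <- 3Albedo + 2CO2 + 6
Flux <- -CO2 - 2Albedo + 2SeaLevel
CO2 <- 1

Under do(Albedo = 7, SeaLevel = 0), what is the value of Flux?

Setting Albedo = 7, SeaLevel = 0 by intervention discards those variables' equations.
Flux = -CO2 - 2Albedo + 2SeaLevel  [with CO2=1, Albedo=7, SeaLevel=0]  = -15

-15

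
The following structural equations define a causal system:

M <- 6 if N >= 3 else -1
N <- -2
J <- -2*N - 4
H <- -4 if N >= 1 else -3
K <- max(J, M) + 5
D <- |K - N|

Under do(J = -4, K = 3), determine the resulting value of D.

5

Setting J = -4, K = 3 by intervention discards those variables' equations.
D = |K - N|  [with K=3, N=-2]  = 5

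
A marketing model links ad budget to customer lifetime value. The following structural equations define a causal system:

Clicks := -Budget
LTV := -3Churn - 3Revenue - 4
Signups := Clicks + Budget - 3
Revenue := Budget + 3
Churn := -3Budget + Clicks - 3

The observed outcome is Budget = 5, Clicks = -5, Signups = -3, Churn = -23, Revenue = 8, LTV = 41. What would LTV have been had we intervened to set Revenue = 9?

The intervention breaks the incoming arrows to Revenue: Revenue := Budget + 3 no longer applies, and Revenue = 9.
Clicks = -Budget  [with Budget=5]  = -5
Churn = -3Budget + Clicks - 3  [with Budget=5, Clicks=-5]  = -23
LTV = -3Churn - 3Revenue - 4  [with Churn=-23, Revenue=9]  = 38

38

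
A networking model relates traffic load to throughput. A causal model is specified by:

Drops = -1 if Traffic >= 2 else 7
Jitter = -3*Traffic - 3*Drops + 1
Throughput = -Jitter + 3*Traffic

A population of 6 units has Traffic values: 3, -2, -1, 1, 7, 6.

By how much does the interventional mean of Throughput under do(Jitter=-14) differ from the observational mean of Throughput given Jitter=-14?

1

do(Jitter=-14) breaks Jitter's dependence on Traffic. With Jitter=-14 fixed, Throughput across the units is 23, 8, 11, 17, 35, 32, mean 21.
Observing Jitter=-14 restricts to units where Jitter's equation naturally yields -14: Traffic ∈ {-2, 6}. In that subpopulation Throughput = 8, 32, mean 20.
Difference = 21 − 20 = 1.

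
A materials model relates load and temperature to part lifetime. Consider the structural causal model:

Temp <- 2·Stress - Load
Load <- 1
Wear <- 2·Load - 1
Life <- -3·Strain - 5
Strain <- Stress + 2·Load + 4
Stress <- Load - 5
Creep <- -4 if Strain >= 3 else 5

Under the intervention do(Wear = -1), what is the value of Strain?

do(Wear=-1) replaces the equation Wear <- 2·Load - 1 with the constant Wear = -1.
Strain is not downstream of the intervention, so its value is determined by the original equations.
Stress = Load - 5  [with Load=1]  = -4
Strain = Stress + 2·Load + 4  [with Stress=-4, Load=1]  = 2

2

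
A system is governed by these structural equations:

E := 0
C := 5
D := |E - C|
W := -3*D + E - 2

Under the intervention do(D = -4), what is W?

The intervention breaks the incoming arrows to D: D := |E - C| no longer applies, and D = -4.
W = -3*D + E - 2  [with D=-4, E=0]  = 10

10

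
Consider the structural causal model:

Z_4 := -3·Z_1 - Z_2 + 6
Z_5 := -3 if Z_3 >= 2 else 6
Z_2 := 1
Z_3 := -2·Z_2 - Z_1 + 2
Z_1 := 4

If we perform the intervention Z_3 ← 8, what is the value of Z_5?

-3

do(Z_3=8) replaces the equation Z_3 := -2·Z_2 - Z_1 + 2 with the constant Z_3 = 8.
Z_5 = -3 if Z_3 >= 2 else 6  [with Z_3=8]  = -3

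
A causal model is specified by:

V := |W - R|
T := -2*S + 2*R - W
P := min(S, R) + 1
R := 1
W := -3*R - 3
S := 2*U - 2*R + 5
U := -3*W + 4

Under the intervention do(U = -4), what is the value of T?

18

The intervention breaks the incoming arrows to U: U := -3*W + 4 no longer applies, and U = -4.
W = -3*R - 3  [with R=1]  = -6
S = 2*U - 2*R + 5  [with U=-4, R=1]  = -5
T = -2*S + 2*R - W  [with S=-5, R=1, W=-6]  = 18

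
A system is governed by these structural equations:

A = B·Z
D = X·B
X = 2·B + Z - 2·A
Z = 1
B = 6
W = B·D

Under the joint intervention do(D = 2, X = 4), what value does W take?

12

Setting D = 2, X = 4 by intervention discards those variables' equations.
W = B·D  [with B=6, D=2]  = 12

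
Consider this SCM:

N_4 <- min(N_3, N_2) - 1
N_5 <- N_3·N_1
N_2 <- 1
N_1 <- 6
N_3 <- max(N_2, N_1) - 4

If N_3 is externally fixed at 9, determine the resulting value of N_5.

do(N_3=9) replaces the equation N_3 <- max(N_2, N_1) - 4 with the constant N_3 = 9.
N_5 = N_3·N_1  [with N_3=9, N_1=6]  = 54

54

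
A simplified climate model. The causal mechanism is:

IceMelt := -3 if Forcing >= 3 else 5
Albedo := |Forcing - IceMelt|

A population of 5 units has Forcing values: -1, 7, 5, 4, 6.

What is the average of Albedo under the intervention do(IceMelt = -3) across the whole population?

do(IceMelt=-3) breaks IceMelt's dependence on Forcing. With IceMelt=-3 fixed, Albedo across the units is 2, 10, 8, 7, 9, mean 7.2.

7.2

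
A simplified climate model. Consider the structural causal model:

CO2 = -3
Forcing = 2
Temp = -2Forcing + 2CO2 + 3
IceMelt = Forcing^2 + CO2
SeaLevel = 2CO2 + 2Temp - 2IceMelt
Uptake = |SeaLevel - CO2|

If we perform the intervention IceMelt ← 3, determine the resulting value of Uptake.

23

Under do(IceMelt=3), the mechanism IceMelt = Forcing^2 + CO2 is discarded; IceMelt is fixed at 3.
Temp = -2Forcing + 2CO2 + 3  [with Forcing=2, CO2=-3]  = -7
SeaLevel = 2CO2 + 2Temp - 2IceMelt  [with CO2=-3, Temp=-7, IceMelt=3]  = -26
Uptake = |SeaLevel - CO2|  [with SeaLevel=-26, CO2=-3]  = 23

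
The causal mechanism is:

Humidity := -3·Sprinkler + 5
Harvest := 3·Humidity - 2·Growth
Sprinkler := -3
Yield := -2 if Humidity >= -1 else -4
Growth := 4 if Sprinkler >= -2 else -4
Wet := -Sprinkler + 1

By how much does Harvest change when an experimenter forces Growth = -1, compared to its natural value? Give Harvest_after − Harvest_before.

-6

The intervention breaks the incoming arrows to Growth: Growth := 4 if Sprinkler >= -2 else -4 no longer applies, and Growth = -1.
Humidity = -3·Sprinkler + 5  [with Sprinkler=-3]  = 14
Harvest = 3·Humidity - 2·Growth  [with Humidity=14, Growth=-1]  = 44
Without intervention: Growth = 4 if Sprinkler >= -2 else -4  [with Sprinkler=-3]  = -4; Humidity = -3·Sprinkler + 5  [with Sprinkler=-3]  = 14; Harvest = 3·Humidity - 2·Growth  [with Humidity=14, Growth=-4]  = 50.
Change = 44 − 50 = -6.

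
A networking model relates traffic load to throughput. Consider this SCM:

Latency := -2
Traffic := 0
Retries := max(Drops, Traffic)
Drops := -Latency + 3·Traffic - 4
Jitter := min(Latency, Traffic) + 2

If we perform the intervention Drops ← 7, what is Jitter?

0

do(Drops=7) replaces the equation Drops := -Latency + 3·Traffic - 4 with the constant Drops = 7.
Jitter is not downstream of the intervention, so its value is determined by the original equations.
Jitter = min(Latency, Traffic) + 2  [with Latency=-2, Traffic=0]  = 0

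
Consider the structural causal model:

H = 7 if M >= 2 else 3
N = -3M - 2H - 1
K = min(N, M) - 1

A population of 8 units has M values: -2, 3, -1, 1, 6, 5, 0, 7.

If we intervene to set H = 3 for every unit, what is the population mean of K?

Under do(H=3), H's equation is replaced by H=3 for every unit. Per-unit K: -3, -17, -5, -11, -26, -23, -8, -29. Mean = -15.25.

-15.25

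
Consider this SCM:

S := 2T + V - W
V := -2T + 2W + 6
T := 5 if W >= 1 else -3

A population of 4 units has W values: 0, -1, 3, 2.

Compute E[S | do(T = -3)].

7

do(T=-3) breaks T's dependence on W. With T=-3 fixed, S across the units is 6, 5, 9, 8, mean 7.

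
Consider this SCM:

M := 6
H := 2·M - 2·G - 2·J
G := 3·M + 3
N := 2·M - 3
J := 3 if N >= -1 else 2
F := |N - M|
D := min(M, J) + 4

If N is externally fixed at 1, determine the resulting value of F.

Under do(N=1), the mechanism N := 2·M - 3 is discarded; N is fixed at 1.
F = |N - M|  [with N=1, M=6]  = 5

5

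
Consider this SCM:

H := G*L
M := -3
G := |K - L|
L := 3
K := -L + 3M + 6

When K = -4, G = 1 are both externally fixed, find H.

3

Setting K = -4, G = 1 by intervention discards those variables' equations.
H = G*L  [with G=1, L=3]  = 3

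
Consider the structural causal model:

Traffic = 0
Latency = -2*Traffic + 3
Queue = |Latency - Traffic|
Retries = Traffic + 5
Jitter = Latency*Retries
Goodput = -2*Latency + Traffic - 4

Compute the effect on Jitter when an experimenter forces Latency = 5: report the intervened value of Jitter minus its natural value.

do(Latency=5) replaces the equation Latency = -2*Traffic + 3 with the constant Latency = 5.
Retries = Traffic + 5  [with Traffic=0]  = 5
Jitter = Latency*Retries  [with Latency=5, Retries=5]  = 25
Without intervention: Latency = -2*Traffic + 3  [with Traffic=0]  = 3; Retries = Traffic + 5  [with Traffic=0]  = 5; Jitter = Latency*Retries  [with Latency=3, Retries=5]  = 15.
Change = 25 − 15 = 10.

10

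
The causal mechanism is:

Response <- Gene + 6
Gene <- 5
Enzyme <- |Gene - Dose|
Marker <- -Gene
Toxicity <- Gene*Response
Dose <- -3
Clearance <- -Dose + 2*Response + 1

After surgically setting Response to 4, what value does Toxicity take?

20

The intervention breaks the incoming arrows to Response: Response <- Gene + 6 no longer applies, and Response = 4.
Toxicity = Gene*Response  [with Gene=5, Response=4]  = 20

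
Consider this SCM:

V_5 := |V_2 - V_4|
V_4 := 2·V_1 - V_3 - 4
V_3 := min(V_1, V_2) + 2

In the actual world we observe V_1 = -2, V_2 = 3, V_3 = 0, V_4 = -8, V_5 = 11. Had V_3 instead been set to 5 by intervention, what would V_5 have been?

16

do(V_3=5) replaces the equation V_3 := min(V_1, V_2) + 2 with the constant V_3 = 5.
V_4 = 2·V_1 - V_3 - 4  [with V_1=-2, V_3=5]  = -13
V_5 = |V_2 - V_4|  [with V_2=3, V_4=-13]  = 16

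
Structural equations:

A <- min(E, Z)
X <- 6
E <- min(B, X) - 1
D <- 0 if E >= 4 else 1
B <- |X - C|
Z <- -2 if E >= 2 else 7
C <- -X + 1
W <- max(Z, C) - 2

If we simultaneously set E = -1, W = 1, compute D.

1

Under do(E = -1, W = 1), each intervened variable's structural equation is replaced by its fixed value.
D = 0 if E >= 4 else 1  [with E=-1]  = 1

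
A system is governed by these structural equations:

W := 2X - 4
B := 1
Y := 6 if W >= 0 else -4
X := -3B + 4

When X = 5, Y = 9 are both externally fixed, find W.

6

The joint intervention fixes X = 5, Y = 9, removing each variable's own equation.
W = 2X - 4  [with X=5]  = 6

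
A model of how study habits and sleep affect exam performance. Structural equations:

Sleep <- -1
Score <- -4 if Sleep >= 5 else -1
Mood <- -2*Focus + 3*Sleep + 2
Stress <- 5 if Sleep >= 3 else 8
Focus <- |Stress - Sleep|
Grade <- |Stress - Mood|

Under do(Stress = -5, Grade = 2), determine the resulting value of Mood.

Setting Stress = -5, Grade = 2 by intervention discards those variables' equations.
Focus = |Stress - Sleep|  [with Stress=-5, Sleep=-1]  = 4
Mood = -2*Focus + 3*Sleep + 2  [with Focus=4, Sleep=-1]  = -9

-9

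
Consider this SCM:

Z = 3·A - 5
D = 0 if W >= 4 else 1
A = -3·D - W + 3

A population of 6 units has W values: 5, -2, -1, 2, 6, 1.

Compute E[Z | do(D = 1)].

The intervention sets D=1 in all 6 units regardless of W. Recomputing Z per unit gives -20, 1, -2, -11, -23, -8; average -10.5.

-10.5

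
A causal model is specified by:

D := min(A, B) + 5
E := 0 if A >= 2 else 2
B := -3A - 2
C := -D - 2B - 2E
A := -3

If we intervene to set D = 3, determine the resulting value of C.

do(D=3) replaces the equation D := min(A, B) + 5 with the constant D = 3.
B = -3A - 2  [with A=-3]  = 7
E = 0 if A >= 2 else 2  [with A=-3]  = 2
C = -D - 2B - 2E  [with D=3, B=7, E=2]  = -21

-21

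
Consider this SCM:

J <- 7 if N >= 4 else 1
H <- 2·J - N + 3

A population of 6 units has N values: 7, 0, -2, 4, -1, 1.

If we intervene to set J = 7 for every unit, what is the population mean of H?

15.5

The intervention sets J=7 in all 6 units regardless of N. Recomputing H per unit gives 10, 17, 19, 13, 18, 16; average 15.5.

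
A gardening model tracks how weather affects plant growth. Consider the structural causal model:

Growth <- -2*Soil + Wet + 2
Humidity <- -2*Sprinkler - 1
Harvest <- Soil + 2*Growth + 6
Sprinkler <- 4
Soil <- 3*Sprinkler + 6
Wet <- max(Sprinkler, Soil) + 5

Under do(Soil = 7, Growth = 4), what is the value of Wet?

12

The joint intervention fixes Soil = 7, Growth = 4, removing each variable's own equation.
Wet = max(Sprinkler, Soil) + 5  [with Sprinkler=4, Soil=7]  = 12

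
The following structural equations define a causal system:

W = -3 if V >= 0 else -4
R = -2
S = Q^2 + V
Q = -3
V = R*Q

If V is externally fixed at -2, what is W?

The intervention breaks the incoming arrows to V: V = R*Q no longer applies, and V = -2.
W = -3 if V >= 0 else -4  [with V=-2]  = -4

-4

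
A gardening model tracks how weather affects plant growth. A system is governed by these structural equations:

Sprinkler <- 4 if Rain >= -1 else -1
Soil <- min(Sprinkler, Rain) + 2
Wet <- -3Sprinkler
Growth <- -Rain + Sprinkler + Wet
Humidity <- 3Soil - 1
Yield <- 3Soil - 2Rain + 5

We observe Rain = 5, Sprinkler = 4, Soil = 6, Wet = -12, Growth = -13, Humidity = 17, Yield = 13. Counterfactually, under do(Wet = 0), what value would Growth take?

Intervening sets Wet = 0 and removes its equation (Wet <- -3Sprinkler).
Sprinkler = 4 if Rain >= -1 else -1  [with Rain=5]  = 4
Growth = -Rain + Sprinkler + Wet  [with Rain=5, Sprinkler=4, Wet=0]  = -1

-1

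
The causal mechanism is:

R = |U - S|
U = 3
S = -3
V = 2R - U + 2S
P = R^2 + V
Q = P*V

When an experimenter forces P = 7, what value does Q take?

21

The intervention breaks the incoming arrows to P: P = R^2 + V no longer applies, and P = 7.
R = |U - S|  [with U=3, S=-3]  = 6
V = 2R - U + 2S  [with R=6, U=3, S=-3]  = 3
Q = P*V  [with P=7, V=3]  = 21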